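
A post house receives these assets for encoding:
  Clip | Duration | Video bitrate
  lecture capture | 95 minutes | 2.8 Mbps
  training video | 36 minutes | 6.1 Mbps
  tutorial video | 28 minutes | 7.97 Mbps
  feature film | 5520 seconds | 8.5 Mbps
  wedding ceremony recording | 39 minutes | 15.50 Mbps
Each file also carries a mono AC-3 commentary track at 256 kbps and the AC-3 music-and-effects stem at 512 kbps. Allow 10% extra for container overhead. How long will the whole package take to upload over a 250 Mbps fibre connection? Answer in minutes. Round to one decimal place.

Audio total: 256 + 512 = 768 kbps = 0.768 Mbps.
lecture capture: 3.568 Mbps × 5700 s × 1.10 = 22371.4 Mb
training video: 6.868 Mbps × 2160 s × 1.10 = 16318.4 Mb
tutorial video: 8.738 Mbps × 1680 s × 1.10 = 16147.8 Mb
feature film: 9.268 Mbps × 5520 s × 1.10 = 56275.3 Mb
wedding ceremony recording: 16.268 Mbps × 2340 s × 1.10 = 41873.8 Mb
Total: 152986.7 Mb = 19123.3 MB.
At 250 Mbps: 152986.7 / 250 = 612 s ≈ 10.2 minutes.

10.2 minutes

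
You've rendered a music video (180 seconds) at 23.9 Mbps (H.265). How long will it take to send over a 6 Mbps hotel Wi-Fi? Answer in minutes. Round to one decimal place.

12.0 minutes

File: 23.900 Mbps × 180 s = 4302.0 Mb.
At 6 Mbps: 4302.0 / 6 = 717.0 s ≈ 11.9 minutes.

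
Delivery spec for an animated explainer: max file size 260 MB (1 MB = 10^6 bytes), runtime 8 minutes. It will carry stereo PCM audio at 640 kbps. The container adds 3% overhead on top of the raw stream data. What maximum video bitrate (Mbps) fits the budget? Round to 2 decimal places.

Budget: 260 MB = 2080.0 Mb.
Stream payload after overhead: 2080.0 / 1.03 = 2019.4 Mb.
8 min = 480 s
Total bitrate budget: 2019.4 Mb / 480 s = 4.207 Mbps.
Audio: 640 kbps = 0.640 Mbps.
Video: 4.207 − 0.640 = 3.567 Mbps.

3.57 Mbps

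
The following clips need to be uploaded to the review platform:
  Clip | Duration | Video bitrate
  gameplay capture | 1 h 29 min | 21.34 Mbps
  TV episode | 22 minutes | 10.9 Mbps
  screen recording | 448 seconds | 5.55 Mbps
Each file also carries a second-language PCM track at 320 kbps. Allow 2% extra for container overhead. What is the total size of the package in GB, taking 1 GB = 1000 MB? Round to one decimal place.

17.0 GB

Audio: 320 kbps = 0.320 Mbps.
gameplay capture: 21.660 Mbps × 5340 s × 1.02 = 117977.7 Mb
TV episode: 11.220 Mbps × 1320 s × 1.02 = 15106.6 Mb
screen recording: 5.870 Mbps × 448 s × 1.02 = 2682.4 Mb
Total: 135766.7 Mb = 16970.8 MB.
= 16.97 GB.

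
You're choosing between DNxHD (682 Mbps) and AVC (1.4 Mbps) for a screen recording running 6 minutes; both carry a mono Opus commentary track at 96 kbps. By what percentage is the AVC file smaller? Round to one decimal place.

6 min = 360 s
Audio: 96 kbps = 0.096 Mbps.
DNxHD: 682.096 Mbps × 360 s = 245554.6 Mb = 28.586 GiB.
AVC: 1.496 Mbps × 360 s = 538.6 Mb = 0.063 GiB.
Reduction: (1 − 0.063/28.586) × 100 = 99.78%.

99.8%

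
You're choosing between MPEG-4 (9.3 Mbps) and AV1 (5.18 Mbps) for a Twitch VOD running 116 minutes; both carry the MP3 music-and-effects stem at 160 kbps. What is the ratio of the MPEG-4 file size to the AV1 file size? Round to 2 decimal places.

116 min = 6960 s
Audio: 160 kbps = 0.160 Mbps.
MPEG-4: 9.460 Mbps × 6960 s = 65841.6 Mb = 8.230 GB.
AV1: 5.340 Mbps × 6960 s = 37166.4 Mb = 4.646 GB.
Ratio: 8.230 / 4.646 = 1.772.

1.77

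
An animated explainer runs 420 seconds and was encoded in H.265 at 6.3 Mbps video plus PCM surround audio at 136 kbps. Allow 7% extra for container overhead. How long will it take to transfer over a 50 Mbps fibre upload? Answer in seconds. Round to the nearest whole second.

58 seconds

Audio: 136 kbps = 0.136 Mbps.
Total bitrate: 6.436 Mbps.
File: 6.436 Mbps × 420 s = 2703.1 Mb.
With 7% container overhead: ×1.07. → 2892.3 Mb.
At 50 Mbps: 2892.3 / 50 = 57.8 s ≈ 57.8 seconds.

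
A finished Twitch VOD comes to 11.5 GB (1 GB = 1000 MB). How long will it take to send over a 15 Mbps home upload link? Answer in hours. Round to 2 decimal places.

File: 11.5 GB = 92000.0 Mb.
At 15 Mbps: 92000.0 / 15 = 6133.3 s ≈ 1.7 hours.

1.70 hours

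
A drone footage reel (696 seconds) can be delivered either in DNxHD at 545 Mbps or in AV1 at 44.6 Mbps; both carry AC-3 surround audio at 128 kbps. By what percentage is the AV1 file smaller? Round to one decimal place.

91.8%

Audio: 128 kbps = 0.128 Mbps.
DNxHD: 545.128 Mbps × 696 s = 379409.1 Mb = 47.426 GB.
AV1: 44.728 Mbps × 696 s = 31130.7 Mb = 3.891 GB.
Reduction: (1 − 3.891/47.426) × 100 = 91.79%.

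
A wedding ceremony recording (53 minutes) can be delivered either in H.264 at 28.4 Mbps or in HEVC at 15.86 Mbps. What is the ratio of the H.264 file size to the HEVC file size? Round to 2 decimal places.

53 min = 3180 s
H.264: 28.400 Mbps × 3180 s = 90312.0 Mb = 10.514 GiB.
HEVC: 15.860 Mbps × 3180 s = 50434.8 Mb = 5.871 GiB.
Ratio: 10.514 / 5.871 = 1.791.

1.79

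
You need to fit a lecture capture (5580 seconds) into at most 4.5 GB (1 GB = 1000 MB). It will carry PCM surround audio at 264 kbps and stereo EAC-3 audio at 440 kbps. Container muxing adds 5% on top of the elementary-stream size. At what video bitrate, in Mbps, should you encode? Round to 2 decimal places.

Budget: 4.5 GB = 36000.0 Mb.
Stream payload after overhead: 36000.0 / 1.05 = 34285.7 Mb.
Total bitrate budget: 34285.7 Mb / 5580 s = 6.144 Mbps.
Audio total: 264 + 440 = 704 kbps = 0.704 Mbps.
Video: 6.144 − 0.704 = 5.440 Mbps.

5.44 Mbps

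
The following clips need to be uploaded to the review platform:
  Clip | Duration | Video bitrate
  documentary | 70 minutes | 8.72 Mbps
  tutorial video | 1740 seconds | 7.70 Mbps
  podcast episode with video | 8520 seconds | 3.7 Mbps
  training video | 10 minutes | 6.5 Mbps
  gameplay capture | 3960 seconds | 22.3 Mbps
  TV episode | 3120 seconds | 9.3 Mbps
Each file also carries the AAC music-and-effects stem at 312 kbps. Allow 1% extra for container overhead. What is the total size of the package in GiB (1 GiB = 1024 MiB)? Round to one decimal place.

24.7 GiB

Audio: 312 kbps = 0.312 Mbps.
documentary: 9.032 Mbps × 4200 s × 1.01 = 38313.7 Mb
tutorial video: 8.012 Mbps × 1740 s × 1.01 = 14080.3 Mb
podcast episode with video: 4.012 Mbps × 8520 s × 1.01 = 34524.1 Mb
training video: 6.812 Mbps × 600 s × 1.01 = 4128.1 Mb
gameplay capture: 22.612 Mbps × 3960 s × 1.01 = 90439.0 Mb
TV episode: 9.612 Mbps × 3120 s × 1.01 = 30289.3 Mb
Total: 211774.5 Mb = 26471.8 MB.
= 24.65 GiB.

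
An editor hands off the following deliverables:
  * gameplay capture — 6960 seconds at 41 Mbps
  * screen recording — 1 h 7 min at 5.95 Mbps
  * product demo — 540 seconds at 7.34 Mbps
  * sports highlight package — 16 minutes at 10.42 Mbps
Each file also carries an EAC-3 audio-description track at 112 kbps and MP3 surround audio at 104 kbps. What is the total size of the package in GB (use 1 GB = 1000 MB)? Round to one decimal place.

Audio total: 112 + 104 = 216 kbps = 0.216 Mbps.
gameplay capture: 41.216 Mbps × 6960 s = 286863.4 Mb
screen recording: 6.166 Mbps × 4020 s = 24787.3 Mb
product demo: 7.556 Mbps × 540 s = 4080.2 Mb
sports highlight package: 10.636 Mbps × 960 s = 10210.6 Mb
Total: 325941.5 Mb = 40742.7 MB.
= 40.74 GB.

40.7 GB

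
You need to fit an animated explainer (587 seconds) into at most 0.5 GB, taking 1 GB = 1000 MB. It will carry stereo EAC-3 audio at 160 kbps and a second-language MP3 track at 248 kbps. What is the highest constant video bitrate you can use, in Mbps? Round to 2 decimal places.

6.41 Mbps

Budget: 0.5 GB = 4000.0 Mb.
Total bitrate budget: 4000.0 Mb / 587 s = 6.814 Mbps.
Audio total: 160 + 248 = 408 kbps = 0.408 Mbps.
Video: 6.814 − 0.408 = 6.406 Mbps.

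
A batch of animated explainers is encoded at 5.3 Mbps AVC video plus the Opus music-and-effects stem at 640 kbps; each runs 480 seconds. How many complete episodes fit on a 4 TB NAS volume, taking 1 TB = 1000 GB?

Audio: 640 kbps = 0.640 Mbps.
Total bitrate: 5.940 Mbps.
Per item: 5.940 Mbps × 480 s = 2,851 Mb = 356.4 MB.
Capacity: 4 TB = 32,000,000 Mb; 11223.34 items → 11223 complete.

11223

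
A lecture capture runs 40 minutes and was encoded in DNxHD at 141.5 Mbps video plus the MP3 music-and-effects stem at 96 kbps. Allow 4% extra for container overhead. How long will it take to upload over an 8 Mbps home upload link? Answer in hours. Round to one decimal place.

12.3 hours

40 min = 2400 s
Audio: 96 kbps = 0.096 Mbps.
Total bitrate: 141.596 Mbps.
File: 141.596 Mbps × 2400 s = 339830.4 Mb.
With 4% container overhead: ×1.04. → 353423.6 Mb.
At 8 Mbps: 353423.6 / 8 = 44178.0 s ≈ 12.3 hours.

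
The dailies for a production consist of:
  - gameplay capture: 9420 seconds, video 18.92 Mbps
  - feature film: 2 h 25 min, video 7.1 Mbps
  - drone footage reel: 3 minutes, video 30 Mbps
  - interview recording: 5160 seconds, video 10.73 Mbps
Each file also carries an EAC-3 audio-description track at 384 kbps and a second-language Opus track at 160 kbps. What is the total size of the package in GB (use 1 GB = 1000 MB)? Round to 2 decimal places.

39.19 GB

Audio total: 384 + 160 = 544 kbps = 0.544 Mbps.
gameplay capture: 19.464 Mbps × 9420 s = 183350.9 Mb
feature film: 7.644 Mbps × 8700 s = 66502.8 Mb
drone footage reel: 30.544 Mbps × 180 s = 5497.9 Mb
interview recording: 11.274 Mbps × 5160 s = 58173.8 Mb
Total: 313525.4 Mb = 39190.7 MB.
= 39.19 GB.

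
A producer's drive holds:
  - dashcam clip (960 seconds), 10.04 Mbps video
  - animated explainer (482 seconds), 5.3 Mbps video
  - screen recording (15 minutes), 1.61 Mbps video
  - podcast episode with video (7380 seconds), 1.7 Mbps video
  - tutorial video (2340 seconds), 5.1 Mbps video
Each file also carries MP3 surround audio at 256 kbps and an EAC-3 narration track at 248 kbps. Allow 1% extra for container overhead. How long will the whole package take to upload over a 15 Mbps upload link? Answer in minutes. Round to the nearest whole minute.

50 minutes

Audio total: 256 + 248 = 504 kbps = 0.504 Mbps.
dashcam clip: 10.544 Mbps × 960 s × 1.01 = 10223.5 Mb
animated explainer: 5.804 Mbps × 482 s × 1.01 = 2825.5 Mb
screen recording: 2.114 Mbps × 900 s × 1.01 = 1921.6 Mb
podcast episode with video: 2.204 Mbps × 7380 s × 1.01 = 16428.2 Mb
tutorial video: 5.604 Mbps × 2340 s × 1.01 = 13244.5 Mb
Total: 44643.3 Mb = 5580.4 MB.
At 15 Mbps: 44643.3 / 15 = 2976 s ≈ 49.6 minutes.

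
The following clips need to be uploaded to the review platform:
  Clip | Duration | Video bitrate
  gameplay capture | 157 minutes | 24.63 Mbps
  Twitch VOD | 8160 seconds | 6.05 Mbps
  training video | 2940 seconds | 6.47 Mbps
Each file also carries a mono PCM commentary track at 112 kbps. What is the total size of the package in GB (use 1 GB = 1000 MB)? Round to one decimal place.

37.8 GB

Audio: 112 kbps = 0.112 Mbps.
gameplay capture: 24.742 Mbps × 9420 s = 233069.6 Mb
Twitch VOD: 6.162 Mbps × 8160 s = 50281.9 Mb
training video: 6.582 Mbps × 2940 s = 19351.1 Mb
Total: 302702.6 Mb = 37837.8 MB.
= 37.84 GB.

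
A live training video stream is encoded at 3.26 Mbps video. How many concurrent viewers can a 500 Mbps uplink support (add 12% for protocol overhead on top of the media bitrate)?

136

On the wire with 12% overhead: 3.651 Mbps.
500 Mbps = 500.0 Mbps; 500.0 / 3.651 = 136.94 → 136 viewers.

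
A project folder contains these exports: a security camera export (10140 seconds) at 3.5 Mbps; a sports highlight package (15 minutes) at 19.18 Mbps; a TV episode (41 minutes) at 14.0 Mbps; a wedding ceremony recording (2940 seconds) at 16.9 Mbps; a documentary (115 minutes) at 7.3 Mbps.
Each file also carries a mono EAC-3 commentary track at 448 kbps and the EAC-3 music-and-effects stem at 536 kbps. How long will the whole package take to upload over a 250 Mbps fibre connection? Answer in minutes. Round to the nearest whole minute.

14 minutes

Audio total: 448 + 536 = 984 kbps = 0.984 Mbps.
security camera export: 4.484 Mbps × 10140 s = 45467.8 Mb
sports highlight package: 20.164 Mbps × 900 s = 18147.6 Mb
TV episode: 14.984 Mbps × 2460 s = 36860.6 Mb
wedding ceremony recording: 17.884 Mbps × 2940 s = 52579.0 Mb
documentary: 8.284 Mbps × 6900 s = 57159.6 Mb
Total: 210214.6 Mb = 26276.8 MB.
At 250 Mbps: 210214.6 / 250 = 841 s ≈ 14 minutes.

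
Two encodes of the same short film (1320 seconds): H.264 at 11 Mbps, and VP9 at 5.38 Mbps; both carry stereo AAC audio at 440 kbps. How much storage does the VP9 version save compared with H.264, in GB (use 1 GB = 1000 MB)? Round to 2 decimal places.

0.93 GB

Audio: 440 kbps = 0.440 Mbps.
H.264: 11.440 Mbps × 1320 s = 15100.8 Mb = 1.888 GB.
VP9: 5.820 Mbps × 1320 s = 7682.4 Mb = 0.960 GB.
Saving: 1.888 − 0.960 = 0.927 GB.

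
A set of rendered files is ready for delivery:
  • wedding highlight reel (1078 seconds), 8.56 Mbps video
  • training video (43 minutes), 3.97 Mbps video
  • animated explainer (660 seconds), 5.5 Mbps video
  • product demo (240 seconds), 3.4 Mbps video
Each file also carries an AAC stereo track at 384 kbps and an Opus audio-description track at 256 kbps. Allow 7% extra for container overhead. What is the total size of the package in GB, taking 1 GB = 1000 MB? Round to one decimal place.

Audio total: 384 + 256 = 640 kbps = 0.640 Mbps.
wedding highlight reel: 9.200 Mbps × 1078 s × 1.07 = 10611.8 Mb
training video: 4.610 Mbps × 2580 s × 1.07 = 12726.4 Mb
animated explainer: 6.140 Mbps × 660 s × 1.07 = 4336.1 Mb
product demo: 4.040 Mbps × 240 s × 1.07 = 1037.5 Mb
Total: 28711.7 Mb = 3589.0 MB.
= 3.589 GB.

3.6 GB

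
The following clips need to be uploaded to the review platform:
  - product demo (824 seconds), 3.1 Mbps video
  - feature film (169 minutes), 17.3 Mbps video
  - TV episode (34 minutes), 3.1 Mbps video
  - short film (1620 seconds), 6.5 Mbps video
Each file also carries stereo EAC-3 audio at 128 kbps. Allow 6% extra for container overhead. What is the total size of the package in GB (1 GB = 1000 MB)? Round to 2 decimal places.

Audio: 128 kbps = 0.128 Mbps.
product demo: 3.228 Mbps × 824 s × 1.06 = 2819.5 Mb
feature film: 17.428 Mbps × 10140 s × 1.06 = 187323.1 Mb
TV episode: 3.228 Mbps × 2040 s × 1.06 = 6980.2 Mb
short film: 6.628 Mbps × 1620 s × 1.06 = 11381.6 Mb
Total: 208504.4 Mb = 26063.1 MB.
= 26.06 GB.

26.06 GB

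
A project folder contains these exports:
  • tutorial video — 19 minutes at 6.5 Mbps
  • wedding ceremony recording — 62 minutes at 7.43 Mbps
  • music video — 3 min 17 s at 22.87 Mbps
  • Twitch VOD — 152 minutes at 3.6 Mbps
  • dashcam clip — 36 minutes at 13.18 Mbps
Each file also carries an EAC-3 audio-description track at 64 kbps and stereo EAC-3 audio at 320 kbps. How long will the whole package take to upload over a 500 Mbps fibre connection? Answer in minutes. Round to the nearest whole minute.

4 minutes

Audio total: 64 + 320 = 384 kbps = 0.384 Mbps.
tutorial video: 6.884 Mbps × 1140 s = 7847.8 Mb
wedding ceremony recording: 7.814 Mbps × 3720 s = 29068.1 Mb
music video: 23.254 Mbps × 197 s = 4581.0 Mb
Twitch VOD: 3.984 Mbps × 9120 s = 36334.1 Mb
dashcam clip: 13.564 Mbps × 2160 s = 29298.2 Mb
Total: 107129.2 Mb = 13391.1 MB.
At 500 Mbps: 107129.2 / 500 = 214 s ≈ 3.57 minutes.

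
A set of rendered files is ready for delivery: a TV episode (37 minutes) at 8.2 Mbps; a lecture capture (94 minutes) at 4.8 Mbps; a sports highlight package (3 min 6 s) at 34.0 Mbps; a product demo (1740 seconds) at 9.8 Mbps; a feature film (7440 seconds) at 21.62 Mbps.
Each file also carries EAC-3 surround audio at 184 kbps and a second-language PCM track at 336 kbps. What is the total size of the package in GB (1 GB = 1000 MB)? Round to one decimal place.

29.8 GB

Audio total: 184 + 336 = 520 kbps = 0.520 Mbps.
TV episode: 8.720 Mbps × 2220 s = 19358.4 Mb
lecture capture: 5.320 Mbps × 5640 s = 30004.8 Mb
sports highlight package: 34.520 Mbps × 186 s = 6420.7 Mb
product demo: 10.320 Mbps × 1740 s = 17956.8 Mb
feature film: 22.140 Mbps × 7440 s = 164721.6 Mb
Total: 238462.3 Mb = 29807.8 MB.
= 29.81 GB.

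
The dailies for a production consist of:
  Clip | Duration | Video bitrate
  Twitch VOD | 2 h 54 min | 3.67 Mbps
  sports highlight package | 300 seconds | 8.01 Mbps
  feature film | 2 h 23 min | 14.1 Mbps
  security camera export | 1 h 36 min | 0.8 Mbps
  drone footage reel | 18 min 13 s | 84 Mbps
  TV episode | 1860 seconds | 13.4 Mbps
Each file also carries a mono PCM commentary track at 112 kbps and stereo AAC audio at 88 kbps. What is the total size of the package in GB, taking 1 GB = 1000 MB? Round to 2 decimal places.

Audio total: 112 + 88 = 200 kbps = 0.200 Mbps.
Twitch VOD: 3.870 Mbps × 10440 s = 40402.8 Mb
sports highlight package: 8.210 Mbps × 300 s = 2463.0 Mb
feature film: 14.300 Mbps × 8580 s = 122694.0 Mb
security camera export: 1.000 Mbps × 5760 s = 5760.0 Mb
drone footage reel: 84.200 Mbps × 1093 s = 92030.6 Mb
TV episode: 13.600 Mbps × 1860 s = 25296.0 Mb
Total: 288646.4 Mb = 36080.8 MB.
= 36.08 GB.

36.08 GB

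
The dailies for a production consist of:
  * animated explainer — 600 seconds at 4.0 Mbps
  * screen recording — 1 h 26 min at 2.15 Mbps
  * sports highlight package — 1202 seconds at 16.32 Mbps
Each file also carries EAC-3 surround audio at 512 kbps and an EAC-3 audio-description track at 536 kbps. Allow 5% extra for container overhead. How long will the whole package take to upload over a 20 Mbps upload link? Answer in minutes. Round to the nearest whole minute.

Audio total: 512 + 536 = 1048 kbps = 1.048 Mbps.
animated explainer: 5.048 Mbps × 600 s × 1.05 = 3180.2 Mb
screen recording: 3.198 Mbps × 5160 s × 1.05 = 17326.8 Mb
sports highlight package: 17.368 Mbps × 1202 s × 1.05 = 21920.2 Mb
Total: 42427.2 Mb = 5303.4 MB.
At 20 Mbps: 42427.2 / 20 = 2121 s ≈ 35.4 minutes.

35 minutes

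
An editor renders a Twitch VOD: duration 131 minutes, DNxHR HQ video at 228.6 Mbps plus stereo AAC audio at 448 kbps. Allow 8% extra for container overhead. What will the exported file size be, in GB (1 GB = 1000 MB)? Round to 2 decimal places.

131 min = 7860 s
Audio: 448 kbps = 0.448 Mbps.
Total bitrate: 228.6 + 0.448 = 229.048 Mbps.
Stream data: 229.048 Mbps × 7860 s = 1800317.3 Mb.
With 8% container overhead: ×1.08.
1,944,343 Mb ÷ 8 = 243,043 MB → 243.0 GB.

243.04 GB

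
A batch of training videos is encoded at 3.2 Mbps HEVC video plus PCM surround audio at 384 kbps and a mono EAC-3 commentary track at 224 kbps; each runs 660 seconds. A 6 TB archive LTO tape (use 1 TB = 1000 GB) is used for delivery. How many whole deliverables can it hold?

Audio total: 384 + 224 = 608 kbps = 0.608 Mbps.
Total bitrate: 3.808 Mbps.
Per item: 3.808 Mbps × 660 s = 2,513 Mb = 314.2 MB.
Capacity: 6 TB = 48,000,000 Mb; 19098.55 items → 19098 complete.

19098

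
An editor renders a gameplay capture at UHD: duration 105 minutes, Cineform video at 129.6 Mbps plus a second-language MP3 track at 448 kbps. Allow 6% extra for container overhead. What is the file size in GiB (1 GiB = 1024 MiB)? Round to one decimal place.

101.1 GiB

105 min = 6300 s
Audio: 448 kbps = 0.448 Mbps.
Total bitrate: 129.6 + 0.448 = 130.048 Mbps.
Stream data: 130.048 Mbps × 6300 s = 819302.4 Mb.
With 6% container overhead: ×1.06.
868,461 Mb = 108,557,568,000 bytes ÷ 1,073,741,824 = 101.1 GiB.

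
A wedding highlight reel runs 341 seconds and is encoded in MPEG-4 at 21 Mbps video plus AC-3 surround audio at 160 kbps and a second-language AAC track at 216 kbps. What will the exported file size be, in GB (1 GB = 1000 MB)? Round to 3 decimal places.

0.911 GB

Audio total: 160 + 216 = 376 kbps = 0.376 Mbps.
Total bitrate: 21 + 0.376 = 21.376 Mbps.
Stream data: 21.376 Mbps × 341 s = 7289.2 Mb.
7,289 Mb ÷ 8 = 911.2 MB → 0.9112 GB.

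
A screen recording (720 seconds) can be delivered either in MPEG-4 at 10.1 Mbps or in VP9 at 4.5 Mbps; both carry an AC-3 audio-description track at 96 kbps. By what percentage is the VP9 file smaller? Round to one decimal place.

Audio: 96 kbps = 0.096 Mbps.
MPEG-4: 10.196 Mbps × 720 s = 7341.1 Mb = 0.918 GB.
VP9: 4.596 Mbps × 720 s = 3309.1 Mb = 0.414 GB.
Reduction: (1 − 0.414/0.918) × 100 = 54.92%.

54.9%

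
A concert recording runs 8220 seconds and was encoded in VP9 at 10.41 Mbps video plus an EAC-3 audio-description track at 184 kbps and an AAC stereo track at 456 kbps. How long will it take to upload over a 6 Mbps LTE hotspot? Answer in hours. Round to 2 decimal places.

Audio total: 184 + 456 = 640 kbps = 0.640 Mbps.
Total bitrate: 11.050 Mbps.
File: 11.050 Mbps × 8220 s = 90831.0 Mb.
At 6 Mbps: 90831.0 / 6 = 15138.5 s ≈ 4.21 hours.

4.21 hours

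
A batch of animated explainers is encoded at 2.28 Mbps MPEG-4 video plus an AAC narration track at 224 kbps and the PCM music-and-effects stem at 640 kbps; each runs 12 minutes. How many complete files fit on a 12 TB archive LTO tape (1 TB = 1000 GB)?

12 min = 720 s
Audio total: 224 + 640 = 864 kbps = 0.864 Mbps.
Total bitrate: 3.144 Mbps.
Per item: 3.144 Mbps × 720 s = 2,264 Mb = 283.0 MB.
Capacity: 12 TB = 96,000,000 Mb; 42408.82 items → 42408 complete.

42408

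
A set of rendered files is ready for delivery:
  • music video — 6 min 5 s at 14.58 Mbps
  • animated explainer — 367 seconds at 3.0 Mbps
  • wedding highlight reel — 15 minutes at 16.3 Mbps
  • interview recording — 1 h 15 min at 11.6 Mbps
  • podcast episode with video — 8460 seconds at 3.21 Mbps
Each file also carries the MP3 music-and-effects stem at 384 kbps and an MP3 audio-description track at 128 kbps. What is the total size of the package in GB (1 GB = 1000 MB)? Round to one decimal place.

13.5 GB

Audio total: 384 + 128 = 512 kbps = 0.512 Mbps.
music video: 15.092 Mbps × 365 s = 5508.6 Mb
animated explainer: 3.512 Mbps × 367 s = 1288.9 Mb
wedding highlight reel: 16.812 Mbps × 900 s = 15130.8 Mb
interview recording: 12.112 Mbps × 4500 s = 54504.0 Mb
podcast episode with video: 3.722 Mbps × 8460 s = 31488.1 Mb
Total: 107920.4 Mb = 13490.1 MB.
= 13.49 GB.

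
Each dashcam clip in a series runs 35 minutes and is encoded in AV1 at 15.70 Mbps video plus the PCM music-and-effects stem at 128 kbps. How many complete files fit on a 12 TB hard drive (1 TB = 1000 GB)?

35 min = 2100 s
Audio: 128 kbps = 0.128 Mbps.
Total bitrate: 15.828 Mbps.
Per item: 15.828 Mbps × 2100 s = 33,239 Mb = 4,155 MB.
Capacity: 12 TB = 96,000,000 Mb; 2888.19 items → 2888 complete.

2888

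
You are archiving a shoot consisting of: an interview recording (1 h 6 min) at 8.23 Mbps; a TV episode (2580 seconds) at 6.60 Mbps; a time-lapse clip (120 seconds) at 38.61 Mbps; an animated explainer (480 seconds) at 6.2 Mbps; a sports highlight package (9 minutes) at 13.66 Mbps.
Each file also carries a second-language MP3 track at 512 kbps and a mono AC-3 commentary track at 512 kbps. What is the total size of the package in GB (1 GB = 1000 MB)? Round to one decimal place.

9.1 GB

Audio total: 512 + 512 = 1024 kbps = 1.024 Mbps.
interview recording: 9.254 Mbps × 3960 s = 36645.8 Mb
TV episode: 7.624 Mbps × 2580 s = 19669.9 Mb
time-lapse clip: 39.634 Mbps × 120 s = 4756.1 Mb
animated explainer: 7.224 Mbps × 480 s = 3467.5 Mb
sports highlight package: 14.684 Mbps × 540 s = 7929.4 Mb
Total: 72468.7 Mb = 9058.6 MB.
= 9.059 GB.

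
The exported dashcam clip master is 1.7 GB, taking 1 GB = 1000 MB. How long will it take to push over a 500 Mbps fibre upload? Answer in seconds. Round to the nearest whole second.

File: 1.7 GB = 13600.0 Mb.
At 500 Mbps: 13600.0 / 500 = 27.2 s ≈ 27.2 seconds.

27 seconds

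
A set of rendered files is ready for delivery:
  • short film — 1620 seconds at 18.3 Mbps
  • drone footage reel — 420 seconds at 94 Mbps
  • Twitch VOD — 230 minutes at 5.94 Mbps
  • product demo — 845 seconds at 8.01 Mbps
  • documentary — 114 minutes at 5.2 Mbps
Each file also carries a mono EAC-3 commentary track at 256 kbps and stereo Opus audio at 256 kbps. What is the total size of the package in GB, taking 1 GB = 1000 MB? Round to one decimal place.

25.7 GB

Audio total: 256 + 256 = 512 kbps = 0.512 Mbps.
short film: 18.812 Mbps × 1620 s = 30475.4 Mb
drone footage reel: 94.512 Mbps × 420 s = 39695.0 Mb
Twitch VOD: 6.452 Mbps × 13800 s = 89037.6 Mb
product demo: 8.522 Mbps × 845 s = 7201.1 Mb
documentary: 5.712 Mbps × 6840 s = 39070.1 Mb
Total: 205479.2 Mb = 25684.9 MB.
= 25.68 GB.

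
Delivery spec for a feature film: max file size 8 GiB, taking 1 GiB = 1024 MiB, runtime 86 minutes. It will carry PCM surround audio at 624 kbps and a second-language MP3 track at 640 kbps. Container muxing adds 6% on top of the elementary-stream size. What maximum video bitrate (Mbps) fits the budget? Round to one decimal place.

11.3 Mbps

Budget: 8 GiB = 68719.5 Mb.
Stream payload after overhead: 68719.5 / 1.06 = 64829.7 Mb.
86 min = 5160 s
Total bitrate budget: 64829.7 Mb / 5160 s = 12.564 Mbps.
Audio total: 624 + 640 = 1264 kbps = 1.264 Mbps.
Video: 12.564 − 1.264 = 11.300 Mbps.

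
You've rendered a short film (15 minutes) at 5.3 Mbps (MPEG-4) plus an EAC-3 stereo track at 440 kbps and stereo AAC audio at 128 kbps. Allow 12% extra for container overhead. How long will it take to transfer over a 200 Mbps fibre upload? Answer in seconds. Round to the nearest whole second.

30 seconds

15 min = 900 s
Audio total: 440 + 128 = 568 kbps = 0.568 Mbps.
Total bitrate: 5.868 Mbps.
File: 5.868 Mbps × 900 s = 5281.2 Mb.
With 12% container overhead: ×1.12. → 5914.9 Mb.
At 200 Mbps: 5914.9 / 200 = 29.6 s ≈ 29.6 seconds.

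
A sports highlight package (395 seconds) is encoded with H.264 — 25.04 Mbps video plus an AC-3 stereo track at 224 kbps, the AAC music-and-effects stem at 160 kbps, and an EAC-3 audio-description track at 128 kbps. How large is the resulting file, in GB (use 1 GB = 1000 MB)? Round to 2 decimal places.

1.26 GB

Audio total: 224 + 160 + 128 = 512 kbps = 0.512 Mbps.
Total bitrate: 25.04 + 0.512 = 25.552 Mbps.
Stream data: 25.552 Mbps × 395 s = 10093.0 Mb.
10,093 Mb ÷ 8 = 1,262 MB → 1.262 GB.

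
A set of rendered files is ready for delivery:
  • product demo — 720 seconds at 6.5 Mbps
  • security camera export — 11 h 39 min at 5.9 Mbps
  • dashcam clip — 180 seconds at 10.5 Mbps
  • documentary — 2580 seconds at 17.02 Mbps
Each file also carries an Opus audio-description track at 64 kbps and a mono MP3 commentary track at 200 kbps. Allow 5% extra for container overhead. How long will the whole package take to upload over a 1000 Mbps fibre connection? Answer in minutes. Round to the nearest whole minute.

5 minutes

Audio total: 64 + 200 = 264 kbps = 0.264 Mbps.
product demo: 6.764 Mbps × 720 s × 1.05 = 5113.6 Mb
security camera export: 6.164 Mbps × 41940 s × 1.05 = 271444.1 Mb
dashcam clip: 10.764 Mbps × 180 s × 1.05 = 2034.4 Mb
documentary: 17.284 Mbps × 2580 s × 1.05 = 46822.4 Mb
Total: 325414.4 Mb = 40676.8 MB.
At 1000 Mbps: 325414.4 / 1000 = 325 s ≈ 5.42 minutes.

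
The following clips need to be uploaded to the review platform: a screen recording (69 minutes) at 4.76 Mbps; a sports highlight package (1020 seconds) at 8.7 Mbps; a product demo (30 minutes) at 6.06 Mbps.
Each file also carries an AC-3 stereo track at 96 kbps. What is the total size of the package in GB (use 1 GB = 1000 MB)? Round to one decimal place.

5.0 GB

Audio: 96 kbps = 0.096 Mbps.
screen recording: 4.856 Mbps × 4140 s = 20103.8 Mb
sports highlight package: 8.796 Mbps × 1020 s = 8971.9 Mb
product demo: 6.156 Mbps × 1800 s = 11080.8 Mb
Total: 40156.6 Mb = 5019.6 MB.
= 5.020 GB.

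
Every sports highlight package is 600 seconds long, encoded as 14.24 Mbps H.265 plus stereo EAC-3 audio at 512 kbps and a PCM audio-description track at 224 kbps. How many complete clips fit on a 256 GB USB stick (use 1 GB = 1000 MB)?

227

Audio total: 512 + 224 = 736 kbps = 0.736 Mbps.
Total bitrate: 14.976 Mbps.
Per item: 14.976 Mbps × 600 s = 8,986 Mb = 1,123 MB.
Capacity: 256 GB = 2,048,000 Mb; 227.92 items → 227 complete.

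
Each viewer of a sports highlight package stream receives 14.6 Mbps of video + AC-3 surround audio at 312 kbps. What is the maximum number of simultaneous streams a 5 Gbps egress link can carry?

335

Audio: 312 kbps = 0.312 Mbps.
Per-viewer media rate: 14.912 Mbps.
5 Gbps = 5,000 Mbps; 5,000 / 14.912 = 335.30 → 335 viewers.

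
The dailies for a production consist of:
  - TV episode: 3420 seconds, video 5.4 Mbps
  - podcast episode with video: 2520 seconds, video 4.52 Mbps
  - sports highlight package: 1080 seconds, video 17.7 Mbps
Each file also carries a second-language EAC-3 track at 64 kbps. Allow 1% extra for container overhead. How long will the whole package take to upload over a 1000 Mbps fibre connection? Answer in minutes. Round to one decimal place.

0.8 minutes

Audio: 64 kbps = 0.064 Mbps.
TV episode: 5.464 Mbps × 3420 s × 1.01 = 18873.7 Mb
podcast episode with video: 4.584 Mbps × 2520 s × 1.01 = 11667.2 Mb
sports highlight package: 17.764 Mbps × 1080 s × 1.01 = 19377.0 Mb
Total: 49917.9 Mb = 6239.7 MB.
At 1000 Mbps: 49917.9 / 1000 = 50 s ≈ 0.832 minutes.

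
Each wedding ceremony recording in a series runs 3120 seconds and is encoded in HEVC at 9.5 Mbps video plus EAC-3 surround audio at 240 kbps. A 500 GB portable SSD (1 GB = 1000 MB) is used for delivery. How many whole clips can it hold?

Audio: 240 kbps = 0.240 Mbps.
Total bitrate: 9.740 Mbps.
Per item: 9.740 Mbps × 3120 s = 30,389 Mb = 3,799 MB.
Capacity: 500 GB = 4,000,000 Mb; 131.63 items → 131 complete.

131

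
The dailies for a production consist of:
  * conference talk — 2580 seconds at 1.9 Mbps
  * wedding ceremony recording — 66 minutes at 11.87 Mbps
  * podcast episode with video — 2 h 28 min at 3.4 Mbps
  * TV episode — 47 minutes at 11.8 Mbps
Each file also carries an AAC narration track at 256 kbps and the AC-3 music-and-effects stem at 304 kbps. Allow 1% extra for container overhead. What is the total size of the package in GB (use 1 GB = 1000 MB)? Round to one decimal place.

15.9 GB

Audio total: 256 + 304 = 560 kbps = 0.560 Mbps.
conference talk: 2.460 Mbps × 2580 s × 1.01 = 6410.3 Mb
wedding ceremony recording: 12.430 Mbps × 3960 s × 1.01 = 49715.0 Mb
podcast episode with video: 3.960 Mbps × 8880 s × 1.01 = 35516.4 Mb
TV episode: 12.360 Mbps × 2820 s × 1.01 = 35203.8 Mb
Total: 126845.5 Mb = 15855.7 MB.
= 15.86 GB.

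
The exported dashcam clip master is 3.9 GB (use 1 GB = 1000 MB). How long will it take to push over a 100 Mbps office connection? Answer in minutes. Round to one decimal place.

5.2 minutes

File: 3.9 GB = 31200.0 Mb.
At 100 Mbps: 31200.0 / 100 = 312.0 s ≈ 5.2 minutes.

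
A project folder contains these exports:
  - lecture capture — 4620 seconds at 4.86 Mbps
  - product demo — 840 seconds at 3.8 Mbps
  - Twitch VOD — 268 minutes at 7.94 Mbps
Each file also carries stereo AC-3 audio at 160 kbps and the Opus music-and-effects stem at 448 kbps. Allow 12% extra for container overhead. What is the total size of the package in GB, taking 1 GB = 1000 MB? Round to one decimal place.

23.3 GB

Audio total: 160 + 448 = 608 kbps = 0.608 Mbps.
lecture capture: 5.468 Mbps × 4620 s × 1.12 = 28293.6 Mb
product demo: 4.408 Mbps × 840 s × 1.12 = 4147.0 Mb
Twitch VOD: 8.548 Mbps × 16080 s × 1.12 = 153946.1 Mb
Total: 186386.7 Mb = 23298.3 MB.
= 23.30 GB.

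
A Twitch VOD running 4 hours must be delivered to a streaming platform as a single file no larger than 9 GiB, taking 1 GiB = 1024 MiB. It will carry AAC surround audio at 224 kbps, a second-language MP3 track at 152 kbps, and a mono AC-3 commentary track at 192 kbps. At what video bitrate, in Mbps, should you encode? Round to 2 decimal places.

4.80 Mbps

Budget: 9 GiB = 77309.4 Mb.
4 h = 14400 s
Total bitrate budget: 77309.4 Mb / 14400 s = 5.369 Mbps.
Audio total: 224 + 152 + 192 = 568 kbps = 0.568 Mbps.
Video: 5.369 − 0.568 = 4.801 Mbps.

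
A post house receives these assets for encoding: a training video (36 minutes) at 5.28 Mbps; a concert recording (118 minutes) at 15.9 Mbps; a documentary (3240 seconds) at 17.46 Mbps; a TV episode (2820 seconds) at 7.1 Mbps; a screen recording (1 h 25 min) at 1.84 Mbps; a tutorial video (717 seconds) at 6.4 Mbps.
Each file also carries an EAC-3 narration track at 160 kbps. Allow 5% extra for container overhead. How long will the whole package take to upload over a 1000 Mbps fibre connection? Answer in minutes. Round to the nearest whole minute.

4 minutes

Audio: 160 kbps = 0.160 Mbps.
training video: 5.440 Mbps × 2160 s × 1.05 = 12337.9 Mb
concert recording: 16.060 Mbps × 7080 s × 1.05 = 119390.0 Mb
documentary: 17.620 Mbps × 3240 s × 1.05 = 59943.2 Mb
TV episode: 7.260 Mbps × 2820 s × 1.05 = 21496.9 Mb
screen recording: 2.000 Mbps × 5100 s × 1.05 = 10710.0 Mb
tutorial video: 6.560 Mbps × 717 s × 1.05 = 4938.7 Mb
Total: 228816.8 Mb = 28602.1 MB.
At 1000 Mbps: 228816.8 / 1000 = 229 s ≈ 3.81 minutes.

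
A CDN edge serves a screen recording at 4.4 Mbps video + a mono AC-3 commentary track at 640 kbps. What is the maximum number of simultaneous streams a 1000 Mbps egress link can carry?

198

Audio: 640 kbps = 0.640 Mbps.
Per-viewer media rate: 5.040 Mbps.
1000 Mbps = 1,000 Mbps; 1,000 / 5.040 = 198.41 → 198 viewers.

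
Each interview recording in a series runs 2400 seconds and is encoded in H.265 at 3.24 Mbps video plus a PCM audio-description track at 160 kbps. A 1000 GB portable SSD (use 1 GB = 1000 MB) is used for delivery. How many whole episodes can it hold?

980

Audio: 160 kbps = 0.160 Mbps.
Total bitrate: 3.400 Mbps.
Per item: 3.400 Mbps × 2400 s = 8,160 Mb = 1,020 MB.
Capacity: 1000 GB = 8,000,000 Mb; 980.39 items → 980 complete.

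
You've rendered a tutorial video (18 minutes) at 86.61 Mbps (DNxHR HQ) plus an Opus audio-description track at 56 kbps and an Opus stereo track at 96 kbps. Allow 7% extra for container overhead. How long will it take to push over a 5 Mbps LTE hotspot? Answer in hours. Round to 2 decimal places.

18 min = 1080 s
Audio total: 56 + 96 = 152 kbps = 0.152 Mbps.
Total bitrate: 86.762 Mbps.
File: 86.762 Mbps × 1080 s = 93703.0 Mb.
With 7% container overhead: ×1.07. → 100262.2 Mb.
At 5 Mbps: 100262.2 / 5 = 20052.4 s ≈ 5.57 hours.

5.57 hours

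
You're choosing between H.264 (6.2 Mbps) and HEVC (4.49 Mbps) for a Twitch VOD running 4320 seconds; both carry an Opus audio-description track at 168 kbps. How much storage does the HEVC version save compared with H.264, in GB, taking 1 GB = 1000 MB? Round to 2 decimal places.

0.92 GB

Audio: 168 kbps = 0.168 Mbps.
H.264: 6.368 Mbps × 4320 s = 27509.8 Mb = 3.439 GB.
HEVC: 4.658 Mbps × 4320 s = 20122.6 Mb = 2.515 GB.
Saving: 3.439 − 2.515 = 0.923 GB.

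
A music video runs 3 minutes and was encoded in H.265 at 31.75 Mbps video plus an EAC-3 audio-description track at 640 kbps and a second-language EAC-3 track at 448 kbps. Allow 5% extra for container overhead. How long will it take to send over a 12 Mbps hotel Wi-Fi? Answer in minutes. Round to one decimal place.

3 min = 180 s
Audio total: 640 + 448 = 1088 kbps = 1.088 Mbps.
Total bitrate: 32.838 Mbps.
File: 32.838 Mbps × 180 s = 5910.8 Mb.
With 5% container overhead: ×1.05. → 6206.4 Mb.
At 12 Mbps: 6206.4 / 12 = 517.2 s ≈ 8.62 minutes.

8.6 minutes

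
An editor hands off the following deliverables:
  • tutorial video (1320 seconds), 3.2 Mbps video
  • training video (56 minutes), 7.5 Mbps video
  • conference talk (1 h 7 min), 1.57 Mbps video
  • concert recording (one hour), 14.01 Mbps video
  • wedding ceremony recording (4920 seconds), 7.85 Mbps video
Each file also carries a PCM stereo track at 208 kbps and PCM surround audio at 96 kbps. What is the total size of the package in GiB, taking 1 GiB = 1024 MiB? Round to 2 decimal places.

15.14 GiB

Audio total: 208 + 96 = 304 kbps = 0.304 Mbps.
tutorial video: 3.504 Mbps × 1320 s = 4625.3 Mb
training video: 7.804 Mbps × 3360 s = 26221.4 Mb
conference talk: 1.874 Mbps × 4020 s = 7533.5 Mb
concert recording: 14.314 Mbps × 3600 s = 51530.4 Mb
wedding ceremony recording: 8.154 Mbps × 4920 s = 40117.7 Mb
Total: 130028.3 Mb = 16253.5 MB.
= 15.14 GiB.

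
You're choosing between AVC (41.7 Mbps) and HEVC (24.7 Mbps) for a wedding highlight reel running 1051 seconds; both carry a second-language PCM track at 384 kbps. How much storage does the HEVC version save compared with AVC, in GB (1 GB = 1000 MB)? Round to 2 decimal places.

Audio: 384 kbps = 0.384 Mbps.
AVC: 42.084 Mbps × 1051 s = 44230.3 Mb = 5.529 GB.
HEVC: 25.084 Mbps × 1051 s = 26363.3 Mb = 3.295 GB.
Saving: 5.529 − 3.295 = 2.233 GB.

2.23 GB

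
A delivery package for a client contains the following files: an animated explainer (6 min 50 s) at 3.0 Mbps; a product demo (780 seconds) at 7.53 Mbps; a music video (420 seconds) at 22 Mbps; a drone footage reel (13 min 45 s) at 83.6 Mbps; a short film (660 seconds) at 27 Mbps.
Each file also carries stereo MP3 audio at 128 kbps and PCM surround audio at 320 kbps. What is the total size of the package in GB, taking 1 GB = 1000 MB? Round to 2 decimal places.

Audio total: 128 + 320 = 448 kbps = 0.448 Mbps.
animated explainer: 3.448 Mbps × 410 s = 1413.7 Mb
product demo: 7.978 Mbps × 780 s = 6222.8 Mb
music video: 22.448 Mbps × 420 s = 9428.2 Mb
drone footage reel: 84.048 Mbps × 825 s = 69339.6 Mb
short film: 27.448 Mbps × 660 s = 18115.7 Mb
Total: 104520.0 Mb = 13065.0 MB.
= 13.06 GB.

13.06 GB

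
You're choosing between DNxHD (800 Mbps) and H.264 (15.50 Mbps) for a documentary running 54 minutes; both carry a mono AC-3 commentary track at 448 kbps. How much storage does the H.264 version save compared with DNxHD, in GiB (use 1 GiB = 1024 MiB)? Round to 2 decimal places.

54 min = 3240 s
Audio: 448 kbps = 0.448 Mbps.
DNxHD: 800.448 Mbps × 3240 s = 2593451.5 Mb = 301.917 GiB.
H.264: 15.948 Mbps × 3240 s = 51671.5 Mb = 6.015 GiB.
Saving: 301.917 − 6.015 = 295.902 GiB.

295.90 GiB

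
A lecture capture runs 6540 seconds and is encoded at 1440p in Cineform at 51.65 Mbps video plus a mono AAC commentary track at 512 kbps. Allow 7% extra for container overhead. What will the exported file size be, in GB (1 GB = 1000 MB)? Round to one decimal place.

45.6 GB

Audio: 512 kbps = 0.512 Mbps.
Total bitrate: 51.65 + 0.512 = 52.162 Mbps.
Stream data: 52.162 Mbps × 6540 s = 341139.5 Mb.
With 7% container overhead: ×1.07.
365,019 Mb ÷ 8 = 45,627 MB → 45.63 GB.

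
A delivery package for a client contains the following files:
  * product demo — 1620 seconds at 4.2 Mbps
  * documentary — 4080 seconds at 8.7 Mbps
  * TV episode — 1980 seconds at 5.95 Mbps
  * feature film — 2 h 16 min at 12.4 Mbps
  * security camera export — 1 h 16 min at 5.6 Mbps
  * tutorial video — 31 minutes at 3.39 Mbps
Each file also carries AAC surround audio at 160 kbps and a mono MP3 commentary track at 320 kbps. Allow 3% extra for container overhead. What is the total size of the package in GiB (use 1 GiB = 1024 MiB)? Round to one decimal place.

23.7 GiB

Audio total: 160 + 320 = 480 kbps = 0.480 Mbps.
product demo: 4.680 Mbps × 1620 s × 1.03 = 7809.0 Mb
documentary: 9.180 Mbps × 4080 s × 1.03 = 38578.0 Mb
TV episode: 6.430 Mbps × 1980 s × 1.03 = 13113.3 Mb
feature film: 12.880 Mbps × 8160 s × 1.03 = 108253.8 Mb
security camera export: 6.080 Mbps × 4560 s × 1.03 = 28556.5 Mb
tutorial video: 3.870 Mbps × 1860 s × 1.03 = 7414.1 Mb
Total: 203724.9 Mb = 25465.6 MB.
= 23.72 GiB.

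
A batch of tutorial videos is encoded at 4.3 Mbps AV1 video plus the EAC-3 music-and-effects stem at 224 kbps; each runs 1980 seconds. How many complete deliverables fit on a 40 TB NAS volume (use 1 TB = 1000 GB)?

Audio: 224 kbps = 0.224 Mbps.
Total bitrate: 4.524 Mbps.
Per item: 4.524 Mbps × 1980 s = 8,958 Mb = 1,120 MB.
Capacity: 40 TB = 320,000,000 Mb; 35724.17 items → 35724 complete.

35724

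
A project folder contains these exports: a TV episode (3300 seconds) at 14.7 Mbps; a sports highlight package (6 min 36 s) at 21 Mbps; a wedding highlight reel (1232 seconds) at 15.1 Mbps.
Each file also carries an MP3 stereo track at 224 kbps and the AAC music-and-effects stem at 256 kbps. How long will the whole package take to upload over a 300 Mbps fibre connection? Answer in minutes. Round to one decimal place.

4.3 minutes

Audio total: 224 + 256 = 480 kbps = 0.480 Mbps.
TV episode: 15.180 Mbps × 3300 s = 50094.0 Mb
sports highlight package: 21.480 Mbps × 396 s = 8506.1 Mb
wedding highlight reel: 15.580 Mbps × 1232 s = 19194.6 Mb
Total: 77794.6 Mb = 9724.3 MB.
At 300 Mbps: 77794.6 / 300 = 259 s ≈ 4.32 minutes.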